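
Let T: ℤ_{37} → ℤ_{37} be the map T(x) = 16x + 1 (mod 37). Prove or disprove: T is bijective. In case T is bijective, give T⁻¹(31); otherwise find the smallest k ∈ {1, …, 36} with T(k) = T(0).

Recall: T is injective when T(a) = T(b) forces a = b.
Suppose T(a) = T(b) in ℤ_{37}. Then 16a + 1 ≡ 16b + 1 (mod 37), so 16(a − b) ≡ 0 (mod 37).
Since gcd(16, 37) = 1, 16 is invertible modulo 37, thus a − b ≡ 0 (mod 37), i.e. a = b.
We now compute 16⁻¹ mod 37 explicitly. Euclid's algorithm: 37 = 2·16 + 5, 16 = 3·5 + 1; back-substituting gives 1 = 7·16 − 3·37, so 16⁻¹ ≡ 7 (mod 37).
Then y ↦ 7(y − 1) is a two-sided inverse to T, so every y ∈ ℤ_{37} has a preimage.
Hence T is bijective.
Since T is bijective, we compute T⁻¹(31): solve 16x + 1 ≡ 31 (mod 37), i.e. 16x ≡ 30 (mod 37).
Multiplying by 16⁻¹ = 7 gives x ≡ 7·30 = 210 = 5·37 + 25 ≡ 25 (mod 37).
Check: T(25) = 16·25 + 1 = 401 = 10·37 + 31 ≡ 31 (mod 37).

25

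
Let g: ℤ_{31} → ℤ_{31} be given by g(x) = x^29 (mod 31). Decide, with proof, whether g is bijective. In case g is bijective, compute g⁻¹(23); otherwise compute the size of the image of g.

27

Since 31 is prime, the nonzero elements of ℤ_{31} form a cyclic group of order 30.
As gcd(29, 30) = 1, raising to the 29th power is a bijection on this group: if u^29 ≡ v^29 then (uv^{−1})^29 = 1, and the only element of order dividing gcd(29, 30) = 1 is 1, so u = v.
With g(0) = 0 this makes g injective on all of ℤ_{31}, hence bijective (finite equal-size domain and codomain). In particular g is bijective.
Since g is bijective, we find the preimage of 23. The inverse of x ↦ x^29 on (ℤ_{31})^× is x ↦ x^29, because 29·29 = 841 = 28·30 + 1 ≡ 1 (mod 30) and x^{30} = 1 for x ≠ 0 (Fermat). So g⁻¹(23) = 23^29 mod 31.
Repeated squaring mod 31: 23^1 ≡ 23, 23^2 ≡ 23² = 529 ≡ 2, 23^4 ≡ 2² = 4, 23^8 ≡ 4² = 16, 23^16 ≡ 16² = 256 ≡ 8. Since 29 = 16 + 8 + 4 + 1, 23^29 ≡ 8·16·4·23: 8·16 = 128 ≡ 4, then 4·4 = 16, then 16·23 = 368 ≡ 27. So 23^29 ≡ 27 (mod 31).
Hence g⁻¹(23) = 27.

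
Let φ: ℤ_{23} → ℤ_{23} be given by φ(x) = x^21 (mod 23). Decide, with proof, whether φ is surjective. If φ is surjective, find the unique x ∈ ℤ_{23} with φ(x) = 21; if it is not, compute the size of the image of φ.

11

Since 23 is prime, the nonzero elements of ℤ_{23} form a cyclic group of order 22.
As gcd(21, 22) = 1, raising to the 21st power is a bijection on this group: if a^21 ≡ b^21 then (ab^{−1})^21 = 1, and the only element of order dividing gcd(21, 22) = 1 is 1, so a = b.
With φ(0) = 0 this makes φ injective on all of ℤ_{23}, hence bijective (finite equal-size domain and codomain). In particular φ is surjective.
Since φ is surjective, we find the preimage of 21. The inverse of x ↦ x^21 on (ℤ_{23})^× is x ↦ x^21, because 21·21 = 441 = 20·22 + 1 ≡ 1 (mod 22) and x^{22} = 1 for x ≠ 0 (Fermat). So φ⁻¹(21) = 21^21 mod 23.
Repeated squaring mod 23: 21^1 ≡ 21, 21^2 ≡ 21² = 441 ≡ 4, 21^4 ≡ 4² = 16, 21^8 ≡ 16² = 256 ≡ 3, 21^16 ≡ 3² = 9. Since 21 = 16 + 4 + 1, 21^21 ≡ 9·16·21: 9·16 = 144 ≡ 6, then 6·21 = 126 ≡ 11. So 21^21 ≡ 11 (mod 23).
Hence φ⁻¹(21) = 11.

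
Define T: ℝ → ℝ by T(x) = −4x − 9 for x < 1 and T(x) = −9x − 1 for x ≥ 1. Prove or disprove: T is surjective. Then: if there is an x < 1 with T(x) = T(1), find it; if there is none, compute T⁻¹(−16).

Both pieces are strictly decreasing (slopes −4 and −9), so each is injective on its own interval.
The left piece maps (−∞, 1) onto (−13, ∞); the right piece maps [1, ∞) onto (−∞, −10].
The union (−13, ∞) ∪ (−∞, −10] covers ℝ, so T is surjective.
For the follow-up: the images overlap, so an x < 1 with T(x) = T(1) exists. T(1) = −10; solving −4x − 9 = −10 for x < 1 gives x = (−10 + 9)/(−4) = 1/4.

1/4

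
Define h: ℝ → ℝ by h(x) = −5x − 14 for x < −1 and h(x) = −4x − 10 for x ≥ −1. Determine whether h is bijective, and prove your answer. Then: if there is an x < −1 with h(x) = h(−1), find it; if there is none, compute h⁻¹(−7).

-8/5

Both pieces are strictly decreasing (slopes −5 and −4), so each is injective on its own interval.
The left piece maps (−∞, −1) onto (−9, ∞); the right piece maps [−1, ∞) onto (−∞, −6].
These images overlap. In particular h(−1) = −6 (right piece), and solving −5x − 14 = −6 on the left piece gives x = −8/5 < −1.
So h(−8/5) = h(−1) with −8/5 ≠ −1, and h is not injective, hence not bijective. This x = −8/5 is the requested value below −1.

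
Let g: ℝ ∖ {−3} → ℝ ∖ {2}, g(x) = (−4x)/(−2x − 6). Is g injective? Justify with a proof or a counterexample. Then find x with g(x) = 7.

-21/5

Suppose g(s) = g(t). Cross-multiplying: (−4s)(−2t − 6) = (−4t)(−2s − 6).
Expanding both sides and cancelling the symmetric terms leaves 24·(s − t) = 0. Since 24 ≠ 0, s = t. So g is injective.
Solving g(x) = 7: cross-multiplying gives −4x = 7(−2x − 6), which rearranges to 10x = −42, so x = −21/5.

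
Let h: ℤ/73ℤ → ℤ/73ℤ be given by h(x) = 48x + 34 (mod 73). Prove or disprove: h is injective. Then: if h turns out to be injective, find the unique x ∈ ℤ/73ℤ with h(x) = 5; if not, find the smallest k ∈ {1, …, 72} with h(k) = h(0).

7

Suppose h(x_1) = h(x_2) in ℤ/73ℤ. Then 48x_1 + 34 ≡ 48x_2 + 34 (mod 73), hence 48(x_1 − x_2) ≡ 0 (mod 73).
Since gcd(48, 73) = 1, 48 is invertible modulo 73, thus x_1 − x_2 ≡ 0 (mod 73), i.e. x_1 = x_2.
So h is injective.
We now compute 48⁻¹ mod 73 explicitly. Euclid's algorithm: 73 = 1·48 + 25, 48 = 1·25 + 23, 25 = 1·23 + 2, 23 = 11·2 + 1; back-substituting gives 1 = 35·48 − 23·73, so 48⁻¹ ≡ 35 (mod 73).
Since h is injective, we compute h⁻¹(5): solve 48x + 34 ≡ 5 (mod 73), i.e. 48x ≡ 44 (mod 73).
Multiplying by 48⁻¹ = 35 gives x ≡ 35·44 = 1540 = 21·73 + 7 ≡ 7 (mod 73).
Check: h(7) = 48·7 + 34 = 370 = 5·73 + 5 ≡ 5 (mod 73).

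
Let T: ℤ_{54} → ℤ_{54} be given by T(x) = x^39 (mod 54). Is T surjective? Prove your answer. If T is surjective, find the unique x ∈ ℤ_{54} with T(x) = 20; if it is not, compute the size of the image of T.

T(0) = 0^39 = 0.
T(6): Repeated squaring mod 54: 6^1 ≡ 6, 6^2 ≡ 6² = 36, 6^4 ≡ 36² = 1296 ≡ 0, 6^8 ≡ 0² = 0, 6^16 ≡ 0² = 0, 6^32 ≡ 0² = 0. Since 39 = 32 + 4 + 2 + 1, 6^39 ≡ 0·0·36·6: 0·0 = 0, then 0·36 = 0, then 0·6 = 0. So 6^39 ≡ 0 (mod 54).
So T(0) = T(6) = 0 while 0 ≠ 6, so T is not injective.
A non-injective map from the 54-element set ℤ_{54} to itself takes at most 53 distinct values, so it cannot be surjective. Therefore T is not surjective.
Since T is not surjective, we determine |image(T)|. Computing x^39 mod 54 for each x (by repeated squaring, reducing mod 54 at every step), the values T(0), T(1), …, T(53) are: 0, 1, 8, 27, 10, 17, 0, 19, 26, 27, 28, 35, 0, 37, 44, 27, 46, 53, 0, 1, 8, 27, 10, 17, 0, 19, 26, 27, 28, 35, 0, 37, 44, 27, 46, 53, 0, 1, 8, 27, 10, 17, 0, 19, 26, 27, 28, 35, 0, 37, 44, 27, 46, 53.
The distinct values are {0, 1, 8, 10, 17, 19, 26, 27, 28, 35, 37, 44, 46, 53}; there are 14 of them.

14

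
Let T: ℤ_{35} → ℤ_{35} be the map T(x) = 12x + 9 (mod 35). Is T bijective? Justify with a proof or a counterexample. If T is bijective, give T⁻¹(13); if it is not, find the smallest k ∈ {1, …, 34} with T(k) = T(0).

12

If T(a) = T(b), then 12a ≡ 12b (mod 35). Because gcd(12, 35) = 1, we may cancel 12 to get a ≡ b (mod 35).
We now compute 12⁻¹ mod 35 explicitly. Euclid's algorithm: 35 = 2·12 + 11, 12 = 1·11 + 1; back-substituting gives 1 = 3·12 − 1·35, so 12⁻¹ ≡ 3 (mod 35).
Then y ↦ 3(y − 9) is a two-sided inverse to T, so every y ∈ ℤ_{35} has a preimage.
Therefore T is bijective.
Since T is bijective, we compute T⁻¹(13): solve 12x + 9 ≡ 13 (mod 35), i.e. 12x ≡ 4 (mod 35).
Multiplying by 12⁻¹ = 3 gives x ≡ 3·4 = 12 ≡ 12 (mod 35).
Check: T(12) = 12·12 + 9 = 153 = 4·35 + 13 ≡ 13 (mod 35).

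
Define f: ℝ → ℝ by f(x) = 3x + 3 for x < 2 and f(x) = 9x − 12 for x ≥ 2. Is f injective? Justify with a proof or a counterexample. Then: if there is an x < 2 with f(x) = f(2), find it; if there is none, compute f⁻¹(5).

Both pieces are strictly increasing (slopes 3 and 9), so each is injective on its own interval.
The left piece maps (−∞, 2) onto (−∞, 9); the right piece maps [2, ∞) onto [6, ∞).
These images overlap. In particular f(2) = 6 (right piece), and solving 3x + 3 = 6 on the left piece gives x = 1 < 2.
So f(1) = f(2) with 1 ≠ 2, and f is not injective. This x = 1 is the requested value below 2.

1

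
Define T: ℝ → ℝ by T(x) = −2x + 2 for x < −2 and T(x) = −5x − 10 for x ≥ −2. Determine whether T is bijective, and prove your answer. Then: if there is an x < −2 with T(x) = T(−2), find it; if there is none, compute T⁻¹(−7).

Both pieces are strictly decreasing (slopes −2 and −5), so each is injective on its own interval.
The left piece maps (−∞, −2) onto (6, ∞); the right piece maps [−2, ∞) onto (−∞, 0].
The images leave a gap (6 has no preimage), so T is not surjective, hence not bijective.
Because the two images are disjoint, no x < −2 has T(x) = T(−2), so we compute T⁻¹(−7): −7 lies in (−∞, 0], so solve −5x − 10 = −7: x = (−7 + 10)/(−5) = −3/5.

-3/5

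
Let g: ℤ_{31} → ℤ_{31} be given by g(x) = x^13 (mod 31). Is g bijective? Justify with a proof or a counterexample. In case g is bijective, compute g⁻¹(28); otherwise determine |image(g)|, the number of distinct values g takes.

14

Since 31 is prime, the nonzero elements of ℤ_{31} form a cyclic group of order 30.
As gcd(13, 30) = 1, raising to the 13th power is a bijection on this group: if a^13 ≡ b^13 then (ab^{−1})^13 = 1, and the only element of order dividing gcd(13, 30) = 1 is 1, so a = b.
With g(0) = 0 this makes g injective on all of ℤ_{31}, hence bijective (finite equal-size domain and codomain). In particular g is bijective.
Since g is bijective, we find the preimage of 28. The inverse of x ↦ x^13 on (ℤ_{31})^× is x ↦ x^7, because 13·7 = 91 = 3·30 + 1 ≡ 1 (mod 30) and x^{30} = 1 for x ≠ 0 (Fermat). So g⁻¹(28) = 28^7 mod 31.
Repeated squaring mod 31: 28^1 ≡ 28, 28^2 ≡ 28² = 784 ≡ 9, 28^4 ≡ 9² = 81 ≡ 19. Since 7 = 4 + 2 + 1, 28^7 ≡ 19·9·28: 19·9 = 171 ≡ 16, then 16·28 = 448 ≡ 14. So 28^7 ≡ 14 (mod 31).
Hence g⁻¹(28) = 14.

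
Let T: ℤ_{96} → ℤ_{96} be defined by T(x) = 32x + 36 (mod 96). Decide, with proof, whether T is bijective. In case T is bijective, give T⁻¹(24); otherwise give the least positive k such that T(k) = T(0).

Recall: injectivity means: for all u, v in the domain, T(u) = T(v) implies u = v.
We have gcd(32, 96) = 32 > 1. Taking u = 0 and v = 3: T(0) = 36 and T(3) = 32·3 + 36 = 132 ≡ 36 (mod 96).
So T(0) = T(3) while 0 ≠ 3, hence T is not injective, hence not bijective.
Since T is not bijective, we find the least positive k with T(k) = T(0): this means 32k ≡ 0 (mod 96), i.e. 96 ∣ 32k. Since gcd(32, 96) = 32, dividing through by 32 this holds exactly when 3 ∣ k.
The smallest positive such k is 3.

3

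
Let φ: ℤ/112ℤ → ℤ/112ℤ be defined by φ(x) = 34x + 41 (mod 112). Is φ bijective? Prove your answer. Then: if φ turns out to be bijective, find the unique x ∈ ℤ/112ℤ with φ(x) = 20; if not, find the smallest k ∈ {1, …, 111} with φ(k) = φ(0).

56

We have gcd(34, 112) = 2 > 1. Taking a = 0 and b = 56: φ(0) = 41 and φ(56) = 34·56 + 41 = 1945 ≡ 41 (mod 112).
So φ(0) = φ(56) while 0 ≠ 56, therefore φ is not injective, hence not bijective.
Since φ is not bijective, we find the least positive k with φ(k) = φ(0): this means 34k ≡ 0 (mod 112), i.e. 112 ∣ 34k. Since gcd(34, 112) = 2, dividing through by 2 this holds exactly when 56 ∣ 17k, and as gcd(17, 56) = 1, exactly when 56 ∣ k.
The smallest positive such k is 56.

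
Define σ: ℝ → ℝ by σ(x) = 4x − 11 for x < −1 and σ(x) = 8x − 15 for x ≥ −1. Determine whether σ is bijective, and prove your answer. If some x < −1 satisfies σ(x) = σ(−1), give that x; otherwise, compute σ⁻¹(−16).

-3

Both pieces are strictly increasing (slopes 4 and 8), so each is injective on its own interval.
The left piece maps (−∞, −1) onto (−∞, −15); the right piece maps [−1, ∞) onto [−23, ∞).
These images overlap. In particular σ(−1) = −23 (right piece), and solving 4x − 11 = −23 on the left piece gives x = −3 < −1.
So σ(−3) = σ(−1) with −3 ≠ −1, and σ is not injective, hence not bijective. This x = −3 is the requested value below −1.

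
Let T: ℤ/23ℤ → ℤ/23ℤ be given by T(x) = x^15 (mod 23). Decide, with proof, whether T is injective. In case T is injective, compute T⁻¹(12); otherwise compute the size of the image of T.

Since 23 is prime, the nonzero elements of ℤ/23ℤ form a cyclic group of order 22.
As gcd(15, 22) = 1, raising to the 15th power is a bijection on this group: if x_1^15 ≡ x_2^15 then (x_1x_2^{−1})^15 = 1, and the only element of order dividing gcd(15, 22) = 1 is 1, so x_1 = x_2.
With T(0) = 0 this makes T injective on all of ℤ/23ℤ, hence bijective (finite equal-size domain and codomain). In particular T is injective.
Since T is injective, we find the preimage of 12. The inverse of x ↦ x^15 on (ℤ/23ℤ)^× is x ↦ x^3, because 15·3 = 45 = 2·22 + 1 ≡ 1 (mod 22) and x^{22} = 1 for x ≠ 0 (Fermat). So T⁻¹(12) = 12^3 mod 23.
Repeated squaring mod 23: 12^1 ≡ 12, 12^2 ≡ 12² = 144 ≡ 6. Since 3 = 2 + 1, 12^3 ≡ 6·12: 6·12 = 72 ≡ 3. So 12^3 ≡ 3 (mod 23).
Hence T⁻¹(12) = 3.

3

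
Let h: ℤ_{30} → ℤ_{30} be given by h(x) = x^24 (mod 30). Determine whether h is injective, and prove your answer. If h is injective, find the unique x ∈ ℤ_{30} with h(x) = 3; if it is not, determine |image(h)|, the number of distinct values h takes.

h(2): Repeated squaring mod 30: 2^1 ≡ 2, 2^2 ≡ 2² = 4, 2^4 ≡ 4² = 16, 2^8 ≡ 16² = 256 ≡ 16, 2^16 ≡ 16² = 256 ≡ 16. Since 24 = 16 + 8, 2^24 ≡ 16·16: 16·16 = 256 ≡ 16. So 2^24 ≡ 16 (mod 30).
h(4): Repeated squaring mod 30: 4^1 ≡ 4, 4^2 ≡ 4² = 16, 4^4 ≡ 16² = 256 ≡ 16, 4^8 ≡ 16² = 256 ≡ 16, 4^16 ≡ 16² = 256 ≡ 16. Since 24 = 16 + 8, 4^24 ≡ 16·16: 16·16 = 256 ≡ 16. So 4^24 ≡ 16 (mod 30).
So h(2) = h(4) = 16 while 2 ≠ 4, thus h is not injective.
Since h is not injective, we determine |image(h)|. Computing x^24 mod 30 for each x (by repeated squaring, reducing mod 30 at every step), the values h(0), h(1), …, h(29) are: 0, 1, 16, 21, 16, 25, 6, 1, 16, 21, 10, 1, 6, 1, 16, 15, 16, 1, 6, 1, 10, 21, 16, 1, 6, 25, 16, 21, 16, 1.
The distinct values are {0, 1, 6, 10, 15, 16, 21, 25}; there are 8 of them.

8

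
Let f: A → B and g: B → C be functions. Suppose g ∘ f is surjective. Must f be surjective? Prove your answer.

not surjective

No. Take A = {0, 1}, B = {0, 1, 2}, C = {0}, f(a) = 0 for every a ∈ A, and g(b) = 0 for every b ∈ B.
Then g ∘ f is surjective onto {0}, but 2 ∈ B has no preimage under f, so f is not surjective.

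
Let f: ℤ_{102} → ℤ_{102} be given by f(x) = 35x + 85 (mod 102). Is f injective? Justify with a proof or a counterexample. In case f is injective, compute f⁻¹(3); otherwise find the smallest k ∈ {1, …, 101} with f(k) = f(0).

By definition, injectivity means: for all a, b in the domain, f(a) = f(b) implies a = b.
If f(a) = f(b), then 35a ≡ 35b (mod 102). Because gcd(35, 102) = 1, we may cancel 35 to get a ≡ b (mod 102).
Therefore f is injective.
We now compute 35⁻¹ mod 102 explicitly. Euclid's algorithm: 102 = 2·35 + 32, 35 = 1·32 + 3, 32 = 10·3 + 2, 3 = 1·2 + 1; back-substituting gives 1 = 35·35 − 12·102, so 35⁻¹ ≡ 35 (mod 102).
Since f is injective, we find f⁻¹(3): we need 35x ≡ 3 − 85 ≡ 20 (mod 102). Using 35⁻¹ = 35: x ≡ 35·20 = 700 = 6·102 + 88, so x = 88.
Check: f(88) = 35·88 + 85 = 3165 = 31·102 + 3 ≡ 3 (mod 102).

88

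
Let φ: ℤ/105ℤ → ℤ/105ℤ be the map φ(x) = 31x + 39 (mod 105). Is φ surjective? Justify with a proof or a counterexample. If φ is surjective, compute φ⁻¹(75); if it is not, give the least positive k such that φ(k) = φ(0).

96

Since gcd(31, 105) = 1, 31 is invertible modulo 105. Euclid's algorithm: 105 = 3·31 + 12, 31 = 2·12 + 7, 12 = 1·7 + 5, 7 = 1·5 + 2, 5 = 2·2 + 1; back-substituting gives 1 = 61·31 − 18·105, so 31⁻¹ ≡ 61 (mod 105).
Then y ↦ 61(y − 39) is a two-sided inverse to φ, so every y ∈ ℤ/105ℤ has a preimage.
Hence φ is surjective.
Since φ is surjective, we compute φ⁻¹(75): solve 31x + 39 ≡ 75 (mod 105), i.e. 31x ≡ 36 (mod 105).
Multiplying by 31⁻¹ = 61 gives x ≡ 61·36 = 2196 = 20·105 + 96 ≡ 96 (mod 105).
Check: φ(96) = 31·96 + 39 = 3015 = 28·105 + 75 ≡ 75 (mod 105).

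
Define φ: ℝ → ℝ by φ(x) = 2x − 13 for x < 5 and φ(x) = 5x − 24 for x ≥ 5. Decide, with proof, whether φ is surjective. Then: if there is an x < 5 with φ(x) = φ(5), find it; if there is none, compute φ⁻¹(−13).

Both pieces are strictly increasing (slopes 2 and 5), so each is injective on its own interval.
The left piece maps (−∞, 5) onto (−∞, −3); the right piece maps [5, ∞) onto [1, ∞).
The union (−∞, −3) ∪ [1, ∞) omits the interval between −3 and 1; in particular −3 has no preimage. So φ is not surjective.
Because the two images are disjoint, no x < 5 has φ(x) = φ(5), so we compute φ⁻¹(−13): −13 lies in (−∞, −3), so solve 2x − 13 = −13: x = (−13 + 13)/2 = 0.

0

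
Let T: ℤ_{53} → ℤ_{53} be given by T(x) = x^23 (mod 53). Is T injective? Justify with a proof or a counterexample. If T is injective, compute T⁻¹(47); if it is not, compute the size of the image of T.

Since 53 is prime, the nonzero elements of ℤ_{53} form a cyclic group of order 52.
As gcd(23, 52) = 1, raising to the 23rd power is a bijection on this group: if x_1^23 ≡ x_2^23 then (x_1x_2^{−1})^23 = 1, and the only element of order dividing gcd(23, 52) = 1 is 1, so x_1 = x_2.
With T(0) = 0 this makes T injective on all of ℤ_{53}, hence bijective (finite equal-size domain and codomain). In particular T is injective.
Since T is injective, we find the preimage of 47. The inverse of x ↦ x^23 on (ℤ_{53})^× is x ↦ x^43, because 23·43 = 989 = 19·52 + 1 ≡ 1 (mod 52) and x^{52} = 1 for x ≠ 0 (Fermat). So T⁻¹(47) = 47^43 mod 53.
Repeated squaring mod 53: 47^1 ≡ 47, 47^2 ≡ 47² = 2209 ≡ 36, 47^4 ≡ 36² = 1296 ≡ 24, 47^8 ≡ 24² = 576 ≡ 46, 47^16 ≡ 46² = 2116 ≡ 49, 47^32 ≡ 49² = 2401 ≡ 16. Since 43 = 32 + 8 + 2 + 1, 47^43 ≡ 16·46·36·47: 16·46 = 736 ≡ 47, then 47·36 = 1692 ≡ 49, then 49·47 = 2303 ≡ 24. So 47^43 ≡ 24 (mod 53).
Hence T⁻¹(47) = 24.

24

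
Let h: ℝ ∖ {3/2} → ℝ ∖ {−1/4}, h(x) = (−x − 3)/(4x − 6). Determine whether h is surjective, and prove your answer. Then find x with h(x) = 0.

-3

For any y ≠ −1/4, solving y(4x − 6) = −x − 3 for x gives a well-defined x ≠ 3/2. So h is surjective.
Solving h(x) = 0: cross-multiplying gives −x − 3 = 0(4x − 6), which rearranges to −1x = 3, so x = −3.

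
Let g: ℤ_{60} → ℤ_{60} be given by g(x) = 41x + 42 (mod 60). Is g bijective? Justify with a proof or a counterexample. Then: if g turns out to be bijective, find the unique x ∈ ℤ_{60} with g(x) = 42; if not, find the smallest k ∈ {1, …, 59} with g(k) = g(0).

0

If g(u) = g(v), then 41u ≡ 41v (mod 60). Because gcd(41, 60) = 1, we may cancel 41 to get u ≡ v (mod 60).
We now compute 41⁻¹ mod 60 explicitly. Euclid's algorithm: 60 = 1·41 + 19, 41 = 2·19 + 3, 19 = 6·3 + 1; back-substituting gives 1 = 41·41 − 28·60, so 41⁻¹ ≡ 41 (mod 60).
For any y ∈ ℤ_{60}, x = 41(y − 42) mod 60 satisfies g(x) = 41·41(y − 42) + 42 ≡ y (since 41·41 ≡ 1 mod 60). So every y has a preimage.
Thus g is bijective.
Since g is bijective, we find g⁻¹(42): we need 41x ≡ 42 − 42 ≡ 0 (mod 60). Using 41⁻¹ = 41: x ≡ 41·0 = 0, so x = 0.
Check: g(0) = 41·0 + 42 = 42 ≡ 42 (mod 60).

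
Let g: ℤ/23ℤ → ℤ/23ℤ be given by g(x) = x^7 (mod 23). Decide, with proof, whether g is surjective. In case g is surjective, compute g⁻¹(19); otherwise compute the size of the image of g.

Since 23 is prime, the nonzero elements of ℤ/23ℤ form a cyclic group of order 22.
As gcd(7, 22) = 1, raising to the 7th power is a bijection on this group: if x_1^7 ≡ x_2^7 then (x_1x_2^{−1})^7 = 1, and the only element of order dividing gcd(7, 22) = 1 is 1, so x_1 = x_2.
With g(0) = 0 this makes g injective on all of ℤ/23ℤ, hence bijective (finite equal-size domain and codomain). In particular g is surjective.
Since g is surjective, we find the preimage of 19. The inverse of x ↦ x^7 on (ℤ/23ℤ)^× is x ↦ x^19, because 7·19 = 133 = 6·22 + 1 ≡ 1 (mod 22) and x^{22} = 1 for x ≠ 0 (Fermat). So g⁻¹(19) = 19^19 mod 23.
Repeated squaring mod 23: 19^1 ≡ 19, 19^2 ≡ 19² = 361 ≡ 16, 19^4 ≡ 16² = 256 ≡ 3, 19^8 ≡ 3² = 9, 19^16 ≡ 9² = 81 ≡ 12. Since 19 = 16 + 2 + 1, 19^19 ≡ 12·16·19: 12·16 = 192 ≡ 8, then 8·19 = 152 ≡ 14. So 19^19 ≡ 14 (mod 23).
Hence g⁻¹(19) = 14.

14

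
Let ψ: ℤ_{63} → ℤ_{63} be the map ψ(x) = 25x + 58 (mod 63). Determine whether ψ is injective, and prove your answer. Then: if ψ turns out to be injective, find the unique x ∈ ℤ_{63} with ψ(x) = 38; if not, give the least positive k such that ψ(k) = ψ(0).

37

By definition, ψ is injective if ψ(s) = ψ(t) implies s = t.
If ψ(s) = ψ(t), then 25s ≡ 25t (mod 63). Because gcd(25, 63) = 1, we may cancel 25 to get s ≡ t (mod 63).
So ψ is injective.
We now compute 25⁻¹ mod 63 explicitly. Euclid's algorithm: 63 = 2·25 + 13, 25 = 1·13 + 12, 13 = 1·12 + 1; back-substituting gives 1 = 58·25 − 23·63, so 25⁻¹ ≡ 58 (mod 63).
Since ψ is injective, we find ψ⁻¹(38): we need 25x ≡ 38 − 58 ≡ 43 (mod 63). Using 25⁻¹ = 58: x ≡ 58·43 = 2494 = 39·63 + 37, so x = 37.
Check: ψ(37) = 25·37 + 58 = 983 = 15·63 + 38 ≡ 38 (mod 63).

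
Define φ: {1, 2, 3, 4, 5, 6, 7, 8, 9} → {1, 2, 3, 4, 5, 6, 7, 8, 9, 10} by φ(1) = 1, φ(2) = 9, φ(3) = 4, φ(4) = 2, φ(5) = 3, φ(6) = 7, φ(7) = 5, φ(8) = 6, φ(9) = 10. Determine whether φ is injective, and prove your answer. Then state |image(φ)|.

The values φ(1), …, φ(9) are 1, 9, 4, 2, 3, 7, 5, 6, 10 — all distinct.
So φ(a) = φ(b) only when a = b, and φ is injective.
The image of φ is {1, 2, 3, 4, 5, 6, 7, 9, 10}, which has 9 elements.

9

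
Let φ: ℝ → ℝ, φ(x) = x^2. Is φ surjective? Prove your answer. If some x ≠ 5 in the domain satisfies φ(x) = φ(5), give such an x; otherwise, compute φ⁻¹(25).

-5

Since 2 is even, x^2 ≥ 0 for all x ∈ ℝ, so −1 ∈ ℝ has no preimage. So φ is not surjective.
For the follow-up, such an x exists: taking x = −5 ∈ ℝ gives φ(−5) = 25 = φ(5) with −5 ≠ 5.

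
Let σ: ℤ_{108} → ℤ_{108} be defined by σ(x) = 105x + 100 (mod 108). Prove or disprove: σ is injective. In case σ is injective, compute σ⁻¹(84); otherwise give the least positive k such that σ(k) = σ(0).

We have gcd(105, 108) = 3 > 1. Taking x_1 = 0 and x_2 = 36: σ(0) = 100 and σ(36) = 105·36 + 100 = 3880 ≡ 100 (mod 108).
So σ(0) = σ(36) while 0 ≠ 36, so σ is not injective.
Since σ is not injective, we find the least positive k with σ(k) = σ(0): this means 105k ≡ 0 (mod 108), i.e. 108 ∣ 105k. Since gcd(105, 108) = 3, dividing through by 3 this holds exactly when 36 ∣ 35k, and as gcd(35, 36) = 1, exactly when 36 ∣ k.
The smallest positive such k is 36.

36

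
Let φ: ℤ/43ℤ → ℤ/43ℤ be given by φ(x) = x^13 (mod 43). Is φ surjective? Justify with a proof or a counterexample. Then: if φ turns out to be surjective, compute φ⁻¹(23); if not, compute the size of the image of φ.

Since 43 is prime, the nonzero elements of ℤ/43ℤ form a cyclic group of order 42.
As gcd(13, 42) = 1, raising to the 13th power is a bijection on this group: if a^13 ≡ b^13 then (ab^{−1})^13 = 1, and the only element of order dividing gcd(13, 42) = 1 is 1, so a = b.
With φ(0) = 0 this makes φ injective on all of ℤ/43ℤ, hence bijective (finite equal-size domain and codomain). In particular φ is surjective.
Since φ is surjective, we find the preimage of 23. The inverse of x ↦ x^13 on (ℤ/43ℤ)^× is x ↦ x^13, because 13·13 = 169 = 4·42 + 1 ≡ 1 (mod 42) and x^{42} = 1 for x ≠ 0 (Fermat). So φ⁻¹(23) = 23^13 mod 43.
Repeated squaring mod 43: 23^1 ≡ 23, 23^2 ≡ 23² = 529 ≡ 13, 23^4 ≡ 13² = 169 ≡ 40, 23^8 ≡ 40² = 1600 ≡ 9. Since 13 = 8 + 4 + 1, 23^13 ≡ 9·40·23: 9·40 = 360 ≡ 16, then 16·23 = 368 ≡ 24. So 23^13 ≡ 24 (mod 43).
Hence φ⁻¹(23) = 24.

24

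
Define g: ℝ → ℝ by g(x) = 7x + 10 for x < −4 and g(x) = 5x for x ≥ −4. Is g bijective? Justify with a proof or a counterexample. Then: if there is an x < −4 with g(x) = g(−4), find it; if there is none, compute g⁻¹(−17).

Both pieces are strictly increasing (slopes 7 and 5), so each is injective on its own interval.
The left piece maps (−∞, −4) onto (−∞, −18); the right piece maps [−4, ∞) onto [−20, ∞).
These images overlap. In particular g(−4) = −20 (right piece), and solving 7x + 10 = −20 on the left piece gives x = −30/7 < −4.
So g(−30/7) = g(−4) with −30/7 ≠ −4, and g is not injective, hence not bijective. This x = −30/7 is the requested value below −4.

-30/7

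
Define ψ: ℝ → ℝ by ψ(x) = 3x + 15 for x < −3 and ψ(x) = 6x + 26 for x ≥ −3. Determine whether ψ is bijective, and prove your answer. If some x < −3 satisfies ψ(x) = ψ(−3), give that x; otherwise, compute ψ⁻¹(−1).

-16/3

Both pieces are strictly increasing (slopes 3 and 6), so each is injective on its own interval.
The left piece maps (−∞, −3) onto (−∞, 6); the right piece maps [−3, ∞) onto [8, ∞).
The images leave a gap (6 has no preimage), so ψ is not surjective, hence not bijective.
Because the two images are disjoint, no x < −3 has ψ(x) = ψ(−3), so we compute ψ⁻¹(−1): −1 lies in (−∞, 6), so solve 3x + 15 = −1: x = (−1 − 15)/3 = −16/3.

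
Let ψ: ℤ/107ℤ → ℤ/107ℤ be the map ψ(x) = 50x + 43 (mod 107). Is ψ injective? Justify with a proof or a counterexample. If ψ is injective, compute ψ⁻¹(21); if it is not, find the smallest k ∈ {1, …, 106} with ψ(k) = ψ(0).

98

If ψ(a) = ψ(b), then 50a ≡ 50b (mod 107). Because gcd(50, 107) = 1, we may cancel 50 to get a ≡ b (mod 107).
Thus ψ is injective.
We now compute 50⁻¹ mod 107 explicitly. Euclid's algorithm: 107 = 2·50 + 7, 50 = 7·7 + 1; back-substituting gives 1 = 15·50 − 7·107, so 50⁻¹ ≡ 15 (mod 107).
Since ψ is injective, we find ψ⁻¹(21): we need 50x ≡ 21 − 43 ≡ 85 (mod 107). Using 50⁻¹ = 15: x ≡ 15·85 = 1275 = 11·107 + 98, so x = 98.
Check: ψ(98) = 50·98 + 43 = 4943 = 46·107 + 21 ≡ 21 (mod 107).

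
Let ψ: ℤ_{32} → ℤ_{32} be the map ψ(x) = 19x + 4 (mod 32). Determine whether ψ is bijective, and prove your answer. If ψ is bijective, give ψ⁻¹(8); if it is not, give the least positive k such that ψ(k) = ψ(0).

12

By definition, ψ is injective if ψ(x_1) = ψ(x_2) implies x_1 = x_2.
If ψ(x_1) = ψ(x_2), then 19x_1 ≡ 19x_2 (mod 32). Because gcd(19, 32) = 1, we may cancel 19 to get x_1 ≡ x_2 (mod 32).
We now compute 19⁻¹ mod 32 explicitly. Euclid's algorithm: 32 = 1·19 + 13, 19 = 1·13 + 6, 13 = 2·6 + 1; back-substituting gives 1 = 27·19 − 16·32, so 19⁻¹ ≡ 27 (mod 32).
For any y ∈ ℤ_{32}, x = 27(y − 4) mod 32 satisfies ψ(x) = 19·27(y − 4) + 4 ≡ y (since 19·27 ≡ 1 mod 32). So every y has a preimage.
So ψ is bijective.
Since ψ is bijective, we find ψ⁻¹(8): we need 19x ≡ 8 − 4 ≡ 4 (mod 32). Using 19⁻¹ = 27: x ≡ 27·4 = 108 = 3·32 + 12, so x = 12.
Check: ψ(12) = 19·12 + 4 = 232 = 7·32 + 8 ≡ 8 (mod 32).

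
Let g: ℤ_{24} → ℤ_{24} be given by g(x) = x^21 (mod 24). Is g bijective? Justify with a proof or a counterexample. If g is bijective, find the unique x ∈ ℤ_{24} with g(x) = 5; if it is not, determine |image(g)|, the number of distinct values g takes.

15

g(0) = 0^21 = 0.
g(6): Repeated squaring mod 24: 6^1 ≡ 6, 6^2 ≡ 6² = 36 ≡ 12, 6^4 ≡ 12² = 144 ≡ 0, 6^8 ≡ 0² = 0, 6^16 ≡ 0² = 0. Since 21 = 16 + 4 + 1, 6^21 ≡ 0·0·6: 0·0 = 0, then 0·6 = 0. So 6^21 ≡ 0 (mod 24).
So g(0) = g(6) = 0 while 0 ≠ 6, so g is not injective, hence not bijective.
Since g is not bijective, we determine |image(g)|. Computing x^21 mod 24 for each x (by repeated squaring, reducing mod 24 at every step), the values g(0), g(1), …, g(23) are: 0, 1, 8, 3, 16, 5, 0, 7, 8, 9, 16, 11, 0, 13, 8, 15, 16, 17, 0, 19, 8, 21, 16, 23.
The distinct values are {0, 1, 3, 5, 7, 8, 9, 11, 13, 15, 16, 17, 19, 21, 23}; there are 15 of them.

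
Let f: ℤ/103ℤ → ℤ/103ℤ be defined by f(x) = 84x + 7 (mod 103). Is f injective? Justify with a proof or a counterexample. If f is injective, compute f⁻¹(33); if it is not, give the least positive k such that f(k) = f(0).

42

Suppose f(x_1) = f(x_2) in ℤ/103ℤ. Then 84x_1 + 7 ≡ 84x_2 + 7 (mod 103), therefore 84(x_1 − x_2) ≡ 0 (mod 103).
Since gcd(84, 103) = 1, 84 is invertible modulo 103, therefore x_1 − x_2 ≡ 0 (mod 103), i.e. x_1 = x_2.
Therefore f is injective.
We now compute 84⁻¹ mod 103 explicitly. Euclid's algorithm: 103 = 1·84 + 19, 84 = 4·19 + 8, 19 = 2·8 + 3, 8 = 2·3 + 2, 3 = 1·2 + 1; back-substituting gives 1 = 65·84 − 53·103, so 84⁻¹ ≡ 65 (mod 103).
Since f is injective, we compute f⁻¹(33): solve 84x + 7 ≡ 33 (mod 103), i.e. 84x ≡ 26 (mod 103).
Multiplying by 84⁻¹ = 65 gives x ≡ 65·26 = 1690 = 16·103 + 42 ≡ 42 (mod 103).
Check: f(42) = 84·42 + 7 = 3535 = 34·103 + 33 ≡ 33 (mod 103).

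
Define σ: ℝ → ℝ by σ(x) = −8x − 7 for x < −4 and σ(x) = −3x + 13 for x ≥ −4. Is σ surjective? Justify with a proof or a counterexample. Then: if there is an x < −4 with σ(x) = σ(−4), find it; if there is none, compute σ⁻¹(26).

-33/8

Both pieces are strictly decreasing (slopes −8 and −3), so each is injective on its own interval.
The left piece maps (−∞, −4) onto (25, ∞); the right piece maps [−4, ∞) onto (−∞, 25].
These images together cover ℝ, so σ is surjective.
Because the two images are disjoint, no x < −4 has σ(x) = σ(−4), so we compute σ⁻¹(26): 26 lies in (25, ∞), so solve −8x − 7 = 26: x = (26 + 7)/(−8) = −33/8.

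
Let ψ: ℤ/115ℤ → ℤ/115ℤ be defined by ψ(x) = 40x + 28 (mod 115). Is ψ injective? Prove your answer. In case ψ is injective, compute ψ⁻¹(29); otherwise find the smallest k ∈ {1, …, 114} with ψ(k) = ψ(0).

23

Recall: ψ is injective if ψ(a) = ψ(b) implies a = b.
We have gcd(40, 115) = 5 > 1. Taking a = 0 and b = 23: ψ(0) = 28 and ψ(23) = 40·23 + 28 = 948 ≡ 28 (mod 115).
So ψ(0) = ψ(23) while 0 ≠ 23, so ψ is not injective.
Since ψ is not injective, we find the least positive k with ψ(k) = ψ(0): this means 40k ≡ 0 (mod 115), i.e. 115 ∣ 40k. Since gcd(40, 115) = 5, dividing through by 5 this holds exactly when 23 ∣ 8k, and as gcd(8, 23) = 1, exactly when 23 ∣ k.
The smallest positive such k is 23.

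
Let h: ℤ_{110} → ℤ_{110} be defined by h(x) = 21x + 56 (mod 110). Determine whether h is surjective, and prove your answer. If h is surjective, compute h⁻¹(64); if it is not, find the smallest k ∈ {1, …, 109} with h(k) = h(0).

Since gcd(21, 110) = 1, 21 is invertible modulo 110. Euclid's algorithm: 110 = 5·21 + 5, 21 = 4·5 + 1; back-substituting gives 1 = 21·21 − 4·110, so 21⁻¹ ≡ 21 (mod 110).
For any y ∈ ℤ_{110}, x = 21(y − 56) mod 110 satisfies h(x) = 21·21(y − 56) + 56 ≡ y (since 21·21 ≡ 1 mod 110). So every y has a preimage.
Therefore h is surjective.
Since h is surjective, we compute h⁻¹(64): solve 21x + 56 ≡ 64 (mod 110), i.e. 21x ≡ 8 (mod 110).
Multiplying by 21⁻¹ = 21 gives x ≡ 21·8 = 168 = 1·110 + 58 ≡ 58 (mod 110).
Check: h(58) = 21·58 + 56 = 1274 = 11·110 + 64 ≡ 64 (mod 110).

58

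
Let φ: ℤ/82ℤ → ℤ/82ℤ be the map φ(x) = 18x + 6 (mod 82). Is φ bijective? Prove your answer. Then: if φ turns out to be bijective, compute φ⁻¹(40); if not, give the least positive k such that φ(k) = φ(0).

41

We have gcd(18, 82) = 2 > 1. Taking u = 0 and v = 41: φ(0) = 6 and φ(41) = 18·41 + 6 = 744 ≡ 6 (mod 82).
So φ(0) = φ(41) while 0 ≠ 41, therefore φ is not injective, hence not bijective.
Since φ is not bijective, we find the least positive k with φ(k) = φ(0): this means 18k ≡ 0 (mod 82), i.e. 82 ∣ 18k. Since gcd(18, 82) = 2, dividing through by 2 this holds exactly when 41 ∣ 9k, and as gcd(9, 41) = 1, exactly when 41 ∣ k.
The smallest positive such k is 41.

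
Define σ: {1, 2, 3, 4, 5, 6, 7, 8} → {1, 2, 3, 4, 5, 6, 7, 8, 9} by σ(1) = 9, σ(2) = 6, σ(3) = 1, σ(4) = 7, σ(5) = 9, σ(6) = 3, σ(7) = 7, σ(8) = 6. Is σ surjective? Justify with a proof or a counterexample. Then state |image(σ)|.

No element maps to 2, so σ is not surjective.
The image of σ is {1, 3, 6, 7, 9}, which has 5 elements.

5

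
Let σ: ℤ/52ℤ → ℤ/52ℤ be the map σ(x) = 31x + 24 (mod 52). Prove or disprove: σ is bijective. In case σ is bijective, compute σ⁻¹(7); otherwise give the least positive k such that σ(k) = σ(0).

Recall that injectivity means: for all u, v in the domain, σ(u) = σ(v) implies u = v.
Suppose σ(u) = σ(v) in ℤ/52ℤ. Then 31u + 24 ≡ 31v + 24 (mod 52), so 31(u − v) ≡ 0 (mod 52).
Since gcd(31, 52) = 1, 31 is invertible modulo 52, therefore u − v ≡ 0 (mod 52), i.e. u = v.
We now compute 31⁻¹ mod 52 explicitly. Euclid's algorithm: 52 = 1·31 + 21, 31 = 1·21 + 10, 21 = 2·10 + 1; back-substituting gives 1 = 47·31 − 28·52, so 31⁻¹ ≡ 47 (mod 52).
For any y ∈ ℤ/52ℤ, x = 47(y − 24) mod 52 satisfies σ(x) = 31·47(y − 24) + 24 ≡ y (since 31·47 ≡ 1 mod 52). So every y has a preimage.
Therefore σ is bijective.
Since σ is bijective, we find σ⁻¹(7): we need 31x ≡ 7 − 24 ≡ 35 (mod 52). Using 31⁻¹ = 47: x ≡ 47·35 = 1645 = 31·52 + 33, so x = 33.
Check: σ(33) = 31·33 + 24 = 1047 = 20·52 + 7 ≡ 7 (mod 52).

33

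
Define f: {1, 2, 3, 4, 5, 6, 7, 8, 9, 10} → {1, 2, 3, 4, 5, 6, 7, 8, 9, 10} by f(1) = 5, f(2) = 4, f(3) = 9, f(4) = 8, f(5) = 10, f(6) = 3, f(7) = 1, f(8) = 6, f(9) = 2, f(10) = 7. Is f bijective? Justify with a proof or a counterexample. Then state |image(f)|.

The values 5, 4, 9, 8, 10, 3, 1, 6, 2, 7 are a permutation of {1, 2, 3, 4, 5, 6, 7, 8, 9, 10}: each element appears exactly once.
So f is injective and surjective, hence bijective.
The image of f is {1, 2, 3, 4, 5, 6, 7, 8, 9, 10}, which has 10 elements.

10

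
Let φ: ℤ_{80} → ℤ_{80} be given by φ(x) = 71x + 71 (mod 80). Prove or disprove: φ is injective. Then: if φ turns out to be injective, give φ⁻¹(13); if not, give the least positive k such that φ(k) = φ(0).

Recall that φ is injective when φ(s) = φ(t) forces s = t.
Suppose φ(s) = φ(t) in ℤ_{80}. Then 71s + 71 ≡ 71t + 71 (mod 80), thus 71(s − t) ≡ 0 (mod 80).
Since gcd(71, 80) = 1, 71 is invertible modulo 80, so s − t ≡ 0 (mod 80), i.e. s = t.
Hence φ is injective.
We now compute 71⁻¹ mod 80 explicitly. Euclid's algorithm: 80 = 1·71 + 9, 71 = 7·9 + 8, 9 = 1·8 + 1; back-substituting gives 1 = 71·71 − 63·80, so 71⁻¹ ≡ 71 (mod 80).
Since φ is injective, we compute φ⁻¹(13): solve 71x + 71 ≡ 13 (mod 80), i.e. 71x ≡ 22 (mod 80).
Multiplying by 71⁻¹ = 71 gives x ≡ 71·22 = 1562 = 19·80 + 42 ≡ 42 (mod 80).
Check: φ(42) = 71·42 + 71 = 3053 = 38·80 + 13 ≡ 13 (mod 80).

42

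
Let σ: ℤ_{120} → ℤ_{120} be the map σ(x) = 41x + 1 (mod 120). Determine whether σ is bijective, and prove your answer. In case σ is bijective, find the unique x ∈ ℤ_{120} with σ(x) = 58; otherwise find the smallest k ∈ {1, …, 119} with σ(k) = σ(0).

Recall that σ is injective when σ(u) = σ(v) forces u = v.
If σ(u) = σ(v), then 41u ≡ 41v (mod 120). Because gcd(41, 120) = 1, we may cancel 41 to get u ≡ v (mod 120).
We now compute 41⁻¹ mod 120 explicitly. Euclid's algorithm: 120 = 2·41 + 38, 41 = 1·38 + 3, 38 = 12·3 + 2, 3 = 1·2 + 1; back-substituting gives 1 = 41·41 − 14·120, so 41⁻¹ ≡ 41 (mod 120).
Then y ↦ 41(y − 1) is a two-sided inverse to σ, so every y ∈ ℤ_{120} has a preimage.
Therefore σ is bijective.
Since σ is bijective, we compute σ⁻¹(58): solve 41x + 1 ≡ 58 (mod 120), i.e. 41x ≡ 57 (mod 120).
Multiplying by 41⁻¹ = 41 gives x ≡ 41·57 = 2337 = 19·120 + 57 ≡ 57 (mod 120).
Check: σ(57) = 41·57 + 1 = 2338 = 19·120 + 58 ≡ 58 (mod 120).

57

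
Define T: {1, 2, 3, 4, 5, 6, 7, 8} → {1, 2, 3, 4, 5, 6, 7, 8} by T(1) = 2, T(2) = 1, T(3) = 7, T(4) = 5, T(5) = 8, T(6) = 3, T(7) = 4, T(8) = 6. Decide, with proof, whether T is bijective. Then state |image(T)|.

The values 2, 1, 7, 5, 8, 3, 4, 6 are a permutation of {1, 2, 3, 4, 5, 6, 7, 8}: each element appears exactly once.
So T is injective and surjective, hence bijective.
The image of T is {1, 2, 3, 4, 5, 6, 7, 8}, which has 8 elements.

8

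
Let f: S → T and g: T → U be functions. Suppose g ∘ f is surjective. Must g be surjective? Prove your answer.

Let c ∈ U. Since g ∘ f is surjective, some a ∈ S has g(f(a)) = c. Then b = f(a) ∈ T satisfies g(b) = c. So g is surjective.

surjective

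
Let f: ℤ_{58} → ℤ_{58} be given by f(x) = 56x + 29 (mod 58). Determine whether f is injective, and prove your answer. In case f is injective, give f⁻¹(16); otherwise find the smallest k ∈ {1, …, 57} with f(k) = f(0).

29

We have gcd(56, 58) = 2 > 1. Taking x_1 = 0 and x_2 = 29: f(0) = 29 and f(29) = 56·29 + 29 = 1653 ≡ 29 (mod 58).
So f(0) = f(29) while 0 ≠ 29, hence f is not injective.
Since f is not injective, we find the least positive k with f(k) = f(0): this means 56k ≡ 0 (mod 58), i.e. 58 ∣ 56k. Since gcd(56, 58) = 2, dividing through by 2 this holds exactly when 29 ∣ 28k, and as gcd(28, 29) = 1, exactly when 29 ∣ k.
The smallest positive such k is 29.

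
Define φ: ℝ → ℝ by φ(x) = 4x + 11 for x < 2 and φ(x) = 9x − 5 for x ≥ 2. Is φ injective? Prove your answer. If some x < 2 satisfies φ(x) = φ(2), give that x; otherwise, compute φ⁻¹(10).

1/2

Both pieces are strictly increasing (slopes 4 and 9), so each is injective on its own interval.
The left piece maps (−∞, 2) onto (−∞, 19); the right piece maps [2, ∞) onto [13, ∞).
These images overlap. In particular φ(2) = 13 (right piece), and solving 4x + 11 = 13 on the left piece gives x = 1/2 < 2.
So φ(1/2) = φ(2) with 1/2 ≠ 2, and φ is not injective. This x = 1/2 is the requested value below 2.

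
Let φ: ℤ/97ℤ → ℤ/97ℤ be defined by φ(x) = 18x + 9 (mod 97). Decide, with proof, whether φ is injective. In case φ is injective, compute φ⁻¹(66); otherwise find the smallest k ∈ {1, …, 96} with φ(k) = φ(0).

84

If φ(s) = φ(t), then 18s ≡ 18t (mod 97). Because gcd(18, 97) = 1, we may cancel 18 to get s ≡ t (mod 97).
So φ is injective.
We now compute 18⁻¹ mod 97 explicitly. Euclid's algorithm: 97 = 5·18 + 7, 18 = 2·7 + 4, 7 = 1·4 + 3, 4 = 1·3 + 1; back-substituting gives 1 = 27·18 − 5·97, so 18⁻¹ ≡ 27 (mod 97).
Since φ is injective, we compute φ⁻¹(66): solve 18x + 9 ≡ 66 (mod 97), i.e. 18x ≡ 57 (mod 97).
Multiplying by 18⁻¹ = 27 gives x ≡ 27·57 = 1539 = 15·97 + 84 ≡ 84 (mod 97).
Check: φ(84) = 18·84 + 9 = 1521 = 15·97 + 66 ≡ 66 (mod 97).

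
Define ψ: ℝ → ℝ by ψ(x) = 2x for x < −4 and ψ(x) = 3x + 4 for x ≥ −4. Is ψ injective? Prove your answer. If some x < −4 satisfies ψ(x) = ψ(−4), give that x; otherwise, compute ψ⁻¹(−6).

-10/3

Both pieces are strictly increasing (slopes 2 and 3), so each is injective on its own interval.
The left piece maps (−∞, −4) onto (−∞, −8); the right piece maps [−4, ∞) onto [−8, ∞).
These images are disjoint, so no value is attained by both pieces. Therefore ψ is injective.
Because the two images are disjoint, no x < −4 has ψ(x) = ψ(−4), so we compute ψ⁻¹(−6): −6 lies in [−8, ∞), so solve 3x + 4 = −6: x = (−6 − 4)/3 = −10/3.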